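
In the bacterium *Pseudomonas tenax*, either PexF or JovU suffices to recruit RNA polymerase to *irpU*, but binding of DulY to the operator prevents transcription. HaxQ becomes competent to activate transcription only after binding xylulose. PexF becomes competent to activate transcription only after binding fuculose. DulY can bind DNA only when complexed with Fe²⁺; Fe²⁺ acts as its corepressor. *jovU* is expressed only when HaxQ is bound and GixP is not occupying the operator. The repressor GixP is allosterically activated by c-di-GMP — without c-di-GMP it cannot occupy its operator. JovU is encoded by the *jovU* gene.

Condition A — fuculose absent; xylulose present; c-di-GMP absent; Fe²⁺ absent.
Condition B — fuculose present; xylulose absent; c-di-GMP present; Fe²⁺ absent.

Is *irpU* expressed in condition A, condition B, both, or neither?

Condition A:
Fuculose is absent, so PexF is inactive.
Xylulose is present, so HaxQ is active.
c-di-GMP is absent, so GixP is inactive.
No repressor is bound and HaxQ is active, so *jovU* is transcribed.
So JovU is produced and active.
Fe²⁺ is absent, so DulY is inactive.
Activator JovU is present, so *irpU* is transcribed.
→ *irpU* is ON in A.
Condition B:
Fuculose is present, so PexF is active.
Xylulose is absent, so HaxQ is inactive.
c-di-GMP is present, so GixP is active.
With repressor GixP bound, *jovU* is not transcribed.
So JovU is not produced.
Fe²⁺ is absent, so DulY is inactive.
Activator PexF is present, so *irpU* is transcribed.
→ *irpU* is ON in B.

both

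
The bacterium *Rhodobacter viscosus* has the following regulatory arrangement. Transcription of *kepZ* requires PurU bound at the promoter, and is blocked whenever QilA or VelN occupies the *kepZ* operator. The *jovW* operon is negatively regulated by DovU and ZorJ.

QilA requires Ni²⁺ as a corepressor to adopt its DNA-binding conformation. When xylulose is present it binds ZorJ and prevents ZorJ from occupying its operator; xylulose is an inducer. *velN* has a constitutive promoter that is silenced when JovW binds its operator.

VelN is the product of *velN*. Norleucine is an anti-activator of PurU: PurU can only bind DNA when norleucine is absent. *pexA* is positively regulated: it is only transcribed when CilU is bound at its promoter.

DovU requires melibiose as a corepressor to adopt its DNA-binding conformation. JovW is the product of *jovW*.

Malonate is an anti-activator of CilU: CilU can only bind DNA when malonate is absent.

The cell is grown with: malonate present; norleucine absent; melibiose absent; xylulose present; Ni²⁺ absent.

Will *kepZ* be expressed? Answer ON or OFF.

ON

Ni²⁺ is absent, so QilA is inactive.
Norleucine is absent, so PurU is active.
Melibiose is absent, so DovU is inactive.
Xylulose is present, so ZorJ is inactive.
With no repressor bound, *jovW* is transcribed.
So JovW is produced and active.
With repressor JovW bound, *velN* is not transcribed.
So VelN is not produced.
No repressor is bound and PurU is active, so *kepZ* is transcribed.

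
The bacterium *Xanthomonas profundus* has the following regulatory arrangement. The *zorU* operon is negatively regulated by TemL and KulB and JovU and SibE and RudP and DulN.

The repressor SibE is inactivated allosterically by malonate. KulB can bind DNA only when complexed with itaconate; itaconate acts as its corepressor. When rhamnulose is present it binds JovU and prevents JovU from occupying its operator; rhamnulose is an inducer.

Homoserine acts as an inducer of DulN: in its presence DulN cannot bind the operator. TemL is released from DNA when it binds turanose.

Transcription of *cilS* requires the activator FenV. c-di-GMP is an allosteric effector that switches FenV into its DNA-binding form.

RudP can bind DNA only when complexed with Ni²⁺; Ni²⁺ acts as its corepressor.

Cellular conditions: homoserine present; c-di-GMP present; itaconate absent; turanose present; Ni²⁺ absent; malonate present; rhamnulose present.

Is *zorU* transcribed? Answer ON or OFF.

ON

Turanose is present, so TemL is inactive.
Itaconate is absent, so KulB is inactive.
Rhamnulose is present, so JovU is inactive.
Malonate is present, so SibE is inactive.
Ni²⁺ is absent, so RudP is inactive.
Homoserine is present, so DulN is inactive.
With no repressor bound, *zorU* is transcribed.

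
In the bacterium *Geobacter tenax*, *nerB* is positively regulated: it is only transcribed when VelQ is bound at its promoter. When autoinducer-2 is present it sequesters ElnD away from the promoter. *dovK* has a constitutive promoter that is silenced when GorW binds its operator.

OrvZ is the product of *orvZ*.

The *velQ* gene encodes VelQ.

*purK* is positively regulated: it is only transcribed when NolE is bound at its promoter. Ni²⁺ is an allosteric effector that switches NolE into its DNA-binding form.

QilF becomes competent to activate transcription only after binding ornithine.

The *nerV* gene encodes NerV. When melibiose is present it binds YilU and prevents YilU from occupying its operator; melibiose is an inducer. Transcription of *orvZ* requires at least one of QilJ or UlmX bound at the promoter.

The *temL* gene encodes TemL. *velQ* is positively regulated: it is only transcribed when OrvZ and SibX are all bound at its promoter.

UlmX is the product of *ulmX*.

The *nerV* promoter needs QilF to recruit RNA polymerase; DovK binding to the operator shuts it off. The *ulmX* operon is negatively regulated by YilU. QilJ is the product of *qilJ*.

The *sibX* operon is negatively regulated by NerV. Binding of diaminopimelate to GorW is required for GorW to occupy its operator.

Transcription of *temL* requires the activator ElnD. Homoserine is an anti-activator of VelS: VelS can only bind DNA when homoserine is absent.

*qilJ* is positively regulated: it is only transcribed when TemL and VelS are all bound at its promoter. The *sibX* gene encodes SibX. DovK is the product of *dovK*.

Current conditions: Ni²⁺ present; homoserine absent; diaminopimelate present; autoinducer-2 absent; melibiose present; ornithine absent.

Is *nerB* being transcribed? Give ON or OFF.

Autoinducer-2 is absent, so ElnD is active.
No repressor is bound and ElnD is active, so *temL* is transcribed.
So TemL is produced and active.
Homoserine is absent, so VelS is active.
No repressor is bound and TemL and VelS are active, so *qilJ* is transcribed.
So QilJ is produced and active.
Melibiose is present, so YilU is inactive.
With no repressor bound, *ulmX* is transcribed.
So UlmX is produced and active.
Activator QilJ is present, so *orvZ* is transcribed.
So OrvZ is produced and active.
Ornithine is absent, so QilF is inactive.
Diaminopimelate is present, so GorW is active.
With repressor GorW bound, *dovK* is not transcribed.
So DovK is not produced.
Required activator QilF is absent, so *nerV* is not transcribed.
So NerV is not produced.
With no repressor bound, *sibX* is transcribed.
So SibX is produced and active.
No repressor is bound and OrvZ and SibX are active, so *velQ* is transcribed.
So VelQ is produced and active.
No repressor is bound and VelQ is active, so *nerB* is transcribed.

ON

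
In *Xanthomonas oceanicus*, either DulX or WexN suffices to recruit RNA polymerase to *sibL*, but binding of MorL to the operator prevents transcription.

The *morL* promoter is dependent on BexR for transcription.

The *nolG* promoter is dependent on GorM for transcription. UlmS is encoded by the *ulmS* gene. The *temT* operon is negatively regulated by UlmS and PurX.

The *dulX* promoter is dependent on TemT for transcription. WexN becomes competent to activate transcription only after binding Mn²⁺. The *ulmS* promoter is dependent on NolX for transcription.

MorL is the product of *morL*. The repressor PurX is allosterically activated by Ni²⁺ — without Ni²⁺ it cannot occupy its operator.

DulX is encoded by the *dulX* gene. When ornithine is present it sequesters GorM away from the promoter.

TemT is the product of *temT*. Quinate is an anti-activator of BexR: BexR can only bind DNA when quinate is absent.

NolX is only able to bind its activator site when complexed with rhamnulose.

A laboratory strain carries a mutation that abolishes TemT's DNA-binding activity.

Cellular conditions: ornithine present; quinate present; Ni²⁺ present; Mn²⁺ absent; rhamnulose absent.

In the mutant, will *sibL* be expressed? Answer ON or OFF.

Quinate is present, so BexR is inactive.
Required activator BexR is absent, so *morL* is not transcribed.
So MorL is not produced.
TemT is non-functional in this strain, so it has no effect.
Required activator TemT is absent, so *dulX* is not transcribed.
So DulX is not produced.
Mn²⁺ is absent, so WexN is inactive.
No activator is available at the *sibL* promoter, so *sibL* is not transcribed.

OFF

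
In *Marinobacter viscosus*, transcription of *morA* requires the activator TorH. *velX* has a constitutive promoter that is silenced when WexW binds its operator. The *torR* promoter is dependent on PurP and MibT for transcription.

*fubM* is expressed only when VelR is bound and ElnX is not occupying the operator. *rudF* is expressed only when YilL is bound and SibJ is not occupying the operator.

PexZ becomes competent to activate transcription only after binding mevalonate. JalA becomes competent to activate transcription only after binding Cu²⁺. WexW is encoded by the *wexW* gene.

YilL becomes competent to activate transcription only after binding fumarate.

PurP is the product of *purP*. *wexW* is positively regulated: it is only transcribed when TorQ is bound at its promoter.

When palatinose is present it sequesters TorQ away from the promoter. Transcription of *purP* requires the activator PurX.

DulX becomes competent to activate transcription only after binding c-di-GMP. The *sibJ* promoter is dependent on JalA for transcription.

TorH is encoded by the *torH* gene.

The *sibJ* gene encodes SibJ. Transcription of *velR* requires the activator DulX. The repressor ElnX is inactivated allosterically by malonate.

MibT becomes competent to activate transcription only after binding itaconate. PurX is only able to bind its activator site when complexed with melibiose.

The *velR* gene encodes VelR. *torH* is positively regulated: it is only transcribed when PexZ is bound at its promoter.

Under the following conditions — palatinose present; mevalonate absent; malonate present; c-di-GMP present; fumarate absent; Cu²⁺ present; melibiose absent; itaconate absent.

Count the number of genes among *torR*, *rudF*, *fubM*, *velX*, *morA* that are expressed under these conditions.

Melibiose is absent, so PurX is inactive.
Required activator PurX is absent, so *purP* is not transcribed.
So PurP is not produced.
Itaconate is absent, so MibT is inactive.
Required activator PurP is absent, so *torR* is not transcribed.
→ *torR* is OFF.
Fumarate is absent, so YilL is inactive.
Cu²⁺ is present, so JalA is active.
No repressor is bound and JalA is active, so *sibJ* is transcribed.
So SibJ is produced and active.
With repressor SibJ bound, *rudF* is not transcribed.
→ *rudF* is OFF.
c-di-GMP is present, so DulX is active.
No repressor is bound and DulX is active, so *velR* is transcribed.
So VelR is produced and active.
Malonate is present, so ElnX is inactive.
No repressor is bound and VelR is active, so *fubM* is transcribed.
→ *fubM* is ON.
Palatinose is present, so TorQ is inactive.
Required activator TorQ is absent, so *wexW* is not transcribed.
So WexW is not produced.
With no repressor bound, *velX* is transcribed.
→ *velX* is ON.
Mevalonate is absent, so PexZ is inactive.
Required activator PexZ is absent, so *torH* is not transcribed.
So TorH is not produced.
Required activator TorH is absent, so *morA* is not transcribed.
→ *morA* is OFF.
2 of the 5 genes are transcribed.

2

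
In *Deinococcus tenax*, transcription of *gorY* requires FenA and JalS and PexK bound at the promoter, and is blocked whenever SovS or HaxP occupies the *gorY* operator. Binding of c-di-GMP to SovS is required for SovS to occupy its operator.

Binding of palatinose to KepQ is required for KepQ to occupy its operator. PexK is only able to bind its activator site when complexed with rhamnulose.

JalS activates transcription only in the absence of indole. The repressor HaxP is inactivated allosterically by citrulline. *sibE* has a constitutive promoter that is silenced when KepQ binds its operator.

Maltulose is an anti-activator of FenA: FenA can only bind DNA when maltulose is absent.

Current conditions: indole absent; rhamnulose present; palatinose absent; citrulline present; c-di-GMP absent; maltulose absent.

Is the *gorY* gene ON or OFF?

ON

c-di-GMP is absent, so SovS is inactive.
Maltulose is absent, so FenA is active.
Indole is absent, so JalS is active.
Citrulline is present, so HaxP is inactive.
Rhamnulose is present, so PexK is active.
No repressor is bound and FenA and JalS and PexK are active, so *gorY* is transcribed.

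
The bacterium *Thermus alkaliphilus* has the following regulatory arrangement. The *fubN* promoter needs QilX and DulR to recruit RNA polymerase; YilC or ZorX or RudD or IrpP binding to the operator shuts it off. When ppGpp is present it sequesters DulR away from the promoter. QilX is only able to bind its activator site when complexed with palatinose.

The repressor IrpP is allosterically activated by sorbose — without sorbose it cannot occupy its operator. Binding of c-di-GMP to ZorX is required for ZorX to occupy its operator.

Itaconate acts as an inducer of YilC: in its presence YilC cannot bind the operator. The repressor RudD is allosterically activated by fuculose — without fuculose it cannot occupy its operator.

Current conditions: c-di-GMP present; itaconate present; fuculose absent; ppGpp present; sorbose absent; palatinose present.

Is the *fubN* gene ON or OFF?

OFF

Palatinose is present, so QilX is active.
Itaconate is present, so YilC is inactive.
c-di-GMP is present, so ZorX is active.
ppGpp is present, so DulR is inactive.
Fuculose is absent, so RudD is inactive.
Sorbose is absent, so IrpP is inactive.
With repressor ZorX bound, *fubN* is not transcribed.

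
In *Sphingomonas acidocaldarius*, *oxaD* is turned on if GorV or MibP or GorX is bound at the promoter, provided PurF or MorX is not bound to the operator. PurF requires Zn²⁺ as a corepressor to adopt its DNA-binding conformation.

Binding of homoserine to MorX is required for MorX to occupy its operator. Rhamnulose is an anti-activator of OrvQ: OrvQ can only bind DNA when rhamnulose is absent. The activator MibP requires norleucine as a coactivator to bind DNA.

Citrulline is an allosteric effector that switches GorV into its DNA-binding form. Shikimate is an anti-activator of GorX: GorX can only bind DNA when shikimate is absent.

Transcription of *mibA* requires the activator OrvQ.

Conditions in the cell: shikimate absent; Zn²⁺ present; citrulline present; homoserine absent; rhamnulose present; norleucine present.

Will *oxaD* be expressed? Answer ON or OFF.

Citrulline is present, so GorV is active.
Norleucine is present, so MibP is active.
Zn²⁺ is present, so PurF is active.
Homoserine is absent, so MorX is inactive.
Shikimate is absent, so GorX is active.
With repressor PurF bound, *oxaD* is not transcribed.

OFF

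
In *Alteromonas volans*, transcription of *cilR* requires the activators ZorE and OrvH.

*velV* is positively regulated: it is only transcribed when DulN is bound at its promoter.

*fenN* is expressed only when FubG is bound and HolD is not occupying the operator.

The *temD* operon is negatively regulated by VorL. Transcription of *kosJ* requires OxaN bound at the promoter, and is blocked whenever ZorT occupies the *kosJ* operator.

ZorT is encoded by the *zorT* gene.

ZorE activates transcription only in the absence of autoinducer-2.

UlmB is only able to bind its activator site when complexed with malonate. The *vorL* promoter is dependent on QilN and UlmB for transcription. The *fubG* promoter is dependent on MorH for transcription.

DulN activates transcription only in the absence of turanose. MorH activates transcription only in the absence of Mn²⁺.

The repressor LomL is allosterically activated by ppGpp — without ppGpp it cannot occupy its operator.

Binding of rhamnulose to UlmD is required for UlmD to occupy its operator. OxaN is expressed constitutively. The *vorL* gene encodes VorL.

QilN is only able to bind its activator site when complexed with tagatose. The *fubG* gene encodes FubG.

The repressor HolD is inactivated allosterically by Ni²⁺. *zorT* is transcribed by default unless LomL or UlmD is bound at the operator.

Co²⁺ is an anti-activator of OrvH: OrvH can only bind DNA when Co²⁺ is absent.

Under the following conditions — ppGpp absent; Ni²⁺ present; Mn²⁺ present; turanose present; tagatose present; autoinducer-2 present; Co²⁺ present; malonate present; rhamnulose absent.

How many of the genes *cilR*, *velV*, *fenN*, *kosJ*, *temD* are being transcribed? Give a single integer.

0

Autoinducer-2 is present, so ZorE is inactive.
Co²⁺ is present, so OrvH is inactive.
Required activator ZorE is absent, so *cilR* is not transcribed.
→ *cilR* is OFF.
Turanose is present, so DulN is inactive.
Required activator DulN is absent, so *velV* is not transcribed.
→ *velV* is OFF.
Ni²⁺ is present, so HolD is inactive.
Mn²⁺ is present, so MorH is inactive.
Required activator MorH is absent, so *fubG* is not transcribed.
So FubG is not produced.
Required activator FubG is absent, so *fenN* is not transcribed.
→ *fenN* is OFF.
ppGpp is absent, so LomL is inactive.
Rhamnulose is absent, so UlmD is inactive.
With no repressor bound, *zorT* is transcribed.
So ZorT is produced and active.
OxaN is produced constitutively and is active.
With repressor ZorT bound, *kosJ* is not transcribed.
→ *kosJ* is OFF.
Tagatose is present, so QilN is active.
Malonate is present, so UlmB is active.
No repressor is bound and QilN and UlmB are active, so *vorL* is transcribed.
So VorL is produced and active.
With repressor VorL bound, *temD* is not transcribed.
→ *temD* is OFF.
0 of the 5 genes are transcribed.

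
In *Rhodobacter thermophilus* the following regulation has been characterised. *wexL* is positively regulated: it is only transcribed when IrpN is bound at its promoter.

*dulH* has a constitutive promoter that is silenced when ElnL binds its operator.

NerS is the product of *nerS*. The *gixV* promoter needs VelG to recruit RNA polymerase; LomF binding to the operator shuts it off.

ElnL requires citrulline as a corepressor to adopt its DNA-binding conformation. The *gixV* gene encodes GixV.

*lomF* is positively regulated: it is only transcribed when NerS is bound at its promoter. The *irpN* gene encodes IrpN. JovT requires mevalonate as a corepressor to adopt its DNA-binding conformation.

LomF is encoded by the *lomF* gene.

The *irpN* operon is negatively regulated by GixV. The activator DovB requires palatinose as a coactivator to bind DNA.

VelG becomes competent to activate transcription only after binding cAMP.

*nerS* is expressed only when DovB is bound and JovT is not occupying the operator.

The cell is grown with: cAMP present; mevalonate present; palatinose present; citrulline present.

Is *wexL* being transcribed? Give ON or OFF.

Mevalonate is present, so JovT is active.
Palatinose is present, so DovB is active.
With repressor JovT bound, *nerS* is not transcribed.
So NerS is not produced.
Required activator NerS is absent, so *lomF* is not transcribed.
So LomF is not produced.
cAMP is present, so VelG is active.
No repressor is bound and VelG is active, so *gixV* is transcribed.
So GixV is produced and active.
With repressor GixV bound, *irpN* is not transcribed.
So IrpN is not produced.
Required activator IrpN is absent, so *wexL* is not transcribed.

OFF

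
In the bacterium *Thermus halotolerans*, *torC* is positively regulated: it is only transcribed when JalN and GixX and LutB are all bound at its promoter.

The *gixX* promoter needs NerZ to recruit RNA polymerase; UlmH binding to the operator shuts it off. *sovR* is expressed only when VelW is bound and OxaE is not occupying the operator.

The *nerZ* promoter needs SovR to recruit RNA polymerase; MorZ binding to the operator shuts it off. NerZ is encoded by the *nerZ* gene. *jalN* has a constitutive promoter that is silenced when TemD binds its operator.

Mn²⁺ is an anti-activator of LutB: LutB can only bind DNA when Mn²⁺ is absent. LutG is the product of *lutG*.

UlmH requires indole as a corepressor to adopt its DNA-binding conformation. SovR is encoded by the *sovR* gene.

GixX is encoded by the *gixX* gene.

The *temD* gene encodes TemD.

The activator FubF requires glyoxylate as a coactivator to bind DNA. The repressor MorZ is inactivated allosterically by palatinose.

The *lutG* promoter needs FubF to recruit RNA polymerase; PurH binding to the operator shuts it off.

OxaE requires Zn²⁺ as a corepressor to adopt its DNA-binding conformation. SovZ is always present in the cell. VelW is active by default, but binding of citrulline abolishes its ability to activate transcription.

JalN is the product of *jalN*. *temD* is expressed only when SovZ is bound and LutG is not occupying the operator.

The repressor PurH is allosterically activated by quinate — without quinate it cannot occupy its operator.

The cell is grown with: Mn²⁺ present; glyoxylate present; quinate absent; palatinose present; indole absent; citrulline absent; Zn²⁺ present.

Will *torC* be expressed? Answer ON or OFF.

OFF

Glyoxylate is present, so FubF is active.
Quinate is absent, so PurH is inactive.
No repressor is bound and FubF is active, so *lutG* is transcribed.
So LutG is produced and active.
SovZ is produced constitutively and is active.
With repressor LutG bound, *temD* is not transcribed.
So TemD is not produced.
With no repressor bound, *jalN* is transcribed.
So JalN is produced and active.
Zn²⁺ is present, so OxaE is active.
Citrulline is absent, so VelW is active.
With repressor OxaE bound, *sovR* is not transcribed.
So SovR is not produced.
Palatinose is present, so MorZ is inactive.
Required activator SovR is absent, so *nerZ* is not transcribed.
So NerZ is not produced.
Indole is absent, so UlmH is inactive.
Required activator NerZ is absent, so *gixX* is not transcribed.
So GixX is not produced.
Mn²⁺ is present, so LutB is inactive.
Required activator GixX is absent, so *torC* is not transcribed.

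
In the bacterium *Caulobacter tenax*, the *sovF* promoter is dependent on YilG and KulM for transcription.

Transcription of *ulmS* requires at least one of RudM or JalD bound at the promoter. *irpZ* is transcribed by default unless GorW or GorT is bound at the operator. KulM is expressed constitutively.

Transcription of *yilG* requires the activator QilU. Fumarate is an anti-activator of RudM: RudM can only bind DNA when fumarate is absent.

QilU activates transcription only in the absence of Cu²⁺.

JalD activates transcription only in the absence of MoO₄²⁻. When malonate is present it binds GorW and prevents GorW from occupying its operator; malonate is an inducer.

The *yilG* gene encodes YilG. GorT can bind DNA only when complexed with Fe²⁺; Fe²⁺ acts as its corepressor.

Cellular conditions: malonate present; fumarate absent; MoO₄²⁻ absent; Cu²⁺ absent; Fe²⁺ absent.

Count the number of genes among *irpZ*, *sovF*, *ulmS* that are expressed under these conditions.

Malonate is present, so GorW is inactive.
Fe²⁺ is absent, so GorT is inactive.
With no repressor bound, *irpZ* is transcribed.
→ *irpZ* is ON.
Cu²⁺ is absent, so QilU is active.
No repressor is bound and QilU is active, so *yilG* is transcribed.
So YilG is produced and active.
KulM is produced constitutively and is active.
No repressor is bound and YilG and KulM are active, so *sovF* is transcribed.
→ *sovF* is ON.
Fumarate is absent, so RudM is active.
MoO₄²⁻ is absent, so JalD is active.
Activator RudM is present, so *ulmS* is transcribed.
→ *ulmS* is ON.
3 of the 3 genes are transcribed.

3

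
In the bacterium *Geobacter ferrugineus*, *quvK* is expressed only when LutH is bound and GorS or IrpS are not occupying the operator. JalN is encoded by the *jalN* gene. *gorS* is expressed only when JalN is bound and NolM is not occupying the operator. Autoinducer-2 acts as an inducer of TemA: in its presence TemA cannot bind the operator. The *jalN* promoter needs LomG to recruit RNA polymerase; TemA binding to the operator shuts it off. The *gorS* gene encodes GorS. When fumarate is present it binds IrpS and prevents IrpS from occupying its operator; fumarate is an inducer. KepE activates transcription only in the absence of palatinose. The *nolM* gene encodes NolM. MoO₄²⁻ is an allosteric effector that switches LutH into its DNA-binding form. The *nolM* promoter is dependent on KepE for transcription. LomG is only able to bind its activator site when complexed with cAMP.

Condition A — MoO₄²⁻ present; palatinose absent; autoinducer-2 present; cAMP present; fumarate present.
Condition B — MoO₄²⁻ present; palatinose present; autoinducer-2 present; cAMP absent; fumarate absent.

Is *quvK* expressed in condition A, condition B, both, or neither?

Condition A:
MoO₄²⁻ is present, so LutH is active.
Palatinose is absent, so KepE is active.
No repressor is bound and KepE is active, so *nolM* is transcribed.
So NolM is produced and active.
Autoinducer-2 is present, so TemA is inactive.
cAMP is present, so LomG is active.
No repressor is bound and LomG is active, so *jalN* is transcribed.
So JalN is produced and active.
With repressor NolM bound, *gorS* is not transcribed.
So GorS is not produced.
Fumarate is present, so IrpS is inactive.
No repressor is bound and LutH is active, so *quvK* is transcribed.
→ *quvK* is ON in A.
Condition B:
MoO₄²⁻ is present, so LutH is active.
Palatinose is present, so KepE is inactive.
Required activator KepE is absent, so *nolM* is not transcribed.
So NolM is not produced.
Autoinducer-2 is present, so TemA is inactive.
cAMP is absent, so LomG is inactive.
Required activator LomG is absent, so *jalN* is not transcribed.
So JalN is not produced.
Required activator JalN is absent, so *gorS* is not transcribed.
So GorS is not produced.
Fumarate is absent, so IrpS is active.
With repressor IrpS bound, *quvK* is not transcribed.
→ *quvK* is OFF in B.

A only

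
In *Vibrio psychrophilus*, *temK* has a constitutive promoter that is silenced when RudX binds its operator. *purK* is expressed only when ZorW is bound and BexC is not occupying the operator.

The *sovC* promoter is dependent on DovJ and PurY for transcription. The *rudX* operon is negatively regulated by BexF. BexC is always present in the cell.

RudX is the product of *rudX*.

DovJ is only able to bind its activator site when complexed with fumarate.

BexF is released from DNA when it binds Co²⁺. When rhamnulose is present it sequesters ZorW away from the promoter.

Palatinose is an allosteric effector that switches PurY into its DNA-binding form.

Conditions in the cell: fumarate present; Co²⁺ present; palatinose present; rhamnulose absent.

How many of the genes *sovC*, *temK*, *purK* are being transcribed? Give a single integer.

Fumarate is present, so DovJ is active.
Palatinose is present, so PurY is active.
No repressor is bound and DovJ and PurY are active, so *sovC* is transcribed.
→ *sovC* is ON.
Co²⁺ is present, so BexF is inactive.
With no repressor bound, *rudX* is transcribed.
So RudX is produced and active.
With repressor RudX bound, *temK* is not transcribed.
→ *temK* is OFF.
Rhamnulose is absent, so ZorW is active.
BexC is produced constitutively and is active.
With repressor BexC bound, *purK* is not transcribed.
→ *purK* is OFF.
1 of the 3 genes is transcribed.

1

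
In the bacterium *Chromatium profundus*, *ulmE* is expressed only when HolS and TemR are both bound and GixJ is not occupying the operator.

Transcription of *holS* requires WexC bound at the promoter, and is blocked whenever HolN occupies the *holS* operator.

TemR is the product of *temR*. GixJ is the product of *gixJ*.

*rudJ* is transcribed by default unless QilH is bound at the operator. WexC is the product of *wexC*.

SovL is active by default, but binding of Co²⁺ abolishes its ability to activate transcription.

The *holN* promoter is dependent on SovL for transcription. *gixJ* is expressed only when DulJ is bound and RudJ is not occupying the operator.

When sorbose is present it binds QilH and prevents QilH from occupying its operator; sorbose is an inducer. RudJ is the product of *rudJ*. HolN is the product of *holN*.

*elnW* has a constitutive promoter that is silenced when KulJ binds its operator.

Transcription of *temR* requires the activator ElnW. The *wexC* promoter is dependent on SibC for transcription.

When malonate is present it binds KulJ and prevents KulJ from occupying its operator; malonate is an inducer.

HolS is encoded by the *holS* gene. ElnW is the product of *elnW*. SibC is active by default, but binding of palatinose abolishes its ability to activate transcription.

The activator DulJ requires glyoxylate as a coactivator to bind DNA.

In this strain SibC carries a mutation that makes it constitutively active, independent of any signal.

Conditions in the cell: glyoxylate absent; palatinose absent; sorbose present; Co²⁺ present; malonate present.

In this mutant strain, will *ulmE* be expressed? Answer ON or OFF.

SibC is constitutively active in this strain.
No repressor is bound and SibC is active, so *wexC* is transcribed.
So WexC is produced and active.
Co²⁺ is present, so SovL is inactive.
Required activator SovL is absent, so *holN* is not transcribed.
So HolN is not produced.
No repressor is bound and WexC is active, so *holS* is transcribed.
So HolS is produced and active.
Sorbose is present, so QilH is inactive.
With no repressor bound, *rudJ* is transcribed.
So RudJ is produced and active.
Glyoxylate is absent, so DulJ is inactive.
With repressor RudJ bound, *gixJ* is not transcribed.
So GixJ is not produced.
Malonate is present, so KulJ is inactive.
With no repressor bound, *elnW* is transcribed.
So ElnW is produced and active.
No repressor is bound and ElnW is active, so *temR* is transcribed.
So TemR is produced and active.
No repressor is bound and HolS and TemR are active, so *ulmE* is transcribed.

ON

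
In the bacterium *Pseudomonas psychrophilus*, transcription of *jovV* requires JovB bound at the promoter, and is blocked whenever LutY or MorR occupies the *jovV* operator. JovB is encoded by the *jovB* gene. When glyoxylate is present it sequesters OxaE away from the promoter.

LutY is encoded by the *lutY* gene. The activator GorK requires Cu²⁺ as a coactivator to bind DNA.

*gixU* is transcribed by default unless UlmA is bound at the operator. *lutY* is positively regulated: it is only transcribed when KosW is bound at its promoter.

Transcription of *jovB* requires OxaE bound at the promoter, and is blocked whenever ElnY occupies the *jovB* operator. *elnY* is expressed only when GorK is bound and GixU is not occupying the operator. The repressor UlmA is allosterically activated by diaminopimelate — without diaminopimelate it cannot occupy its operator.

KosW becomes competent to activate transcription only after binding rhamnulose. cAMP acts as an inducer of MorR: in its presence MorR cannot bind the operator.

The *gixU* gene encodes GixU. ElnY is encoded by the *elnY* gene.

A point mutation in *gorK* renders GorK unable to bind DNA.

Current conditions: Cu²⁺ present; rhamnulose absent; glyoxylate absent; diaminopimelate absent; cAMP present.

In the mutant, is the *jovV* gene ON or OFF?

Rhamnulose is absent, so KosW is inactive.
Required activator KosW is absent, so *lutY* is not transcribed.
So LutY is not produced.
cAMP is present, so MorR is inactive.
Glyoxylate is absent, so OxaE is active.
GorK is non-functional in this strain, so it has no effect.
Diaminopimelate is absent, so UlmA is inactive.
With no repressor bound, *gixU* is transcribed.
So GixU is produced and active.
With repressor GixU bound, *elnY* is not transcribed.
So ElnY is not produced.
No repressor is bound and OxaE is active, so *jovB* is transcribed.
So JovB is produced and active.
No repressor is bound and JovB is active, so *jovV* is transcribed.

ON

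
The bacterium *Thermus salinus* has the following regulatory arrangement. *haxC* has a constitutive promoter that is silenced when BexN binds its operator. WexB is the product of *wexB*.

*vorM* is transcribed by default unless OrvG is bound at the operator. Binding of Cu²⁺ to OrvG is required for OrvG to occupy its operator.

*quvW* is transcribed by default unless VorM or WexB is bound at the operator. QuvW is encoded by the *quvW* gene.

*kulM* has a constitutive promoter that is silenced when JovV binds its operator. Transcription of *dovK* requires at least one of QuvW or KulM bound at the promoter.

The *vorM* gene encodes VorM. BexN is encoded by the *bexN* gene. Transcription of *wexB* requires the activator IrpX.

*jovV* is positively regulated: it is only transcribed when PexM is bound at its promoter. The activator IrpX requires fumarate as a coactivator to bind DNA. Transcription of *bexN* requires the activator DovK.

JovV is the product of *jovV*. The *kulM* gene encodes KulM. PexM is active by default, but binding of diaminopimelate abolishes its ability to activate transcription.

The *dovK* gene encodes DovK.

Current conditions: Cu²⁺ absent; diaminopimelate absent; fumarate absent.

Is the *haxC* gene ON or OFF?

ON

Cu²⁺ is absent, so OrvG is inactive.
With no repressor bound, *vorM* is transcribed.
So VorM is produced and active.
Fumarate is absent, so IrpX is inactive.
Required activator IrpX is absent, so *wexB* is not transcribed.
So WexB is not produced.
With repressor VorM bound, *quvW* is not transcribed.
So QuvW is not produced.
Diaminopimelate is absent, so PexM is active.
No repressor is bound and PexM is active, so *jovV* is transcribed.
So JovV is produced and active.
With repressor JovV bound, *kulM* is not transcribed.
So KulM is not produced.
No activator is available at the *dovK* promoter, so *dovK* is not transcribed.
So DovK is not produced.
Required activator DovK is absent, so *bexN* is not transcribed.
So BexN is not produced.
With no repressor bound, *haxC* is transcribed.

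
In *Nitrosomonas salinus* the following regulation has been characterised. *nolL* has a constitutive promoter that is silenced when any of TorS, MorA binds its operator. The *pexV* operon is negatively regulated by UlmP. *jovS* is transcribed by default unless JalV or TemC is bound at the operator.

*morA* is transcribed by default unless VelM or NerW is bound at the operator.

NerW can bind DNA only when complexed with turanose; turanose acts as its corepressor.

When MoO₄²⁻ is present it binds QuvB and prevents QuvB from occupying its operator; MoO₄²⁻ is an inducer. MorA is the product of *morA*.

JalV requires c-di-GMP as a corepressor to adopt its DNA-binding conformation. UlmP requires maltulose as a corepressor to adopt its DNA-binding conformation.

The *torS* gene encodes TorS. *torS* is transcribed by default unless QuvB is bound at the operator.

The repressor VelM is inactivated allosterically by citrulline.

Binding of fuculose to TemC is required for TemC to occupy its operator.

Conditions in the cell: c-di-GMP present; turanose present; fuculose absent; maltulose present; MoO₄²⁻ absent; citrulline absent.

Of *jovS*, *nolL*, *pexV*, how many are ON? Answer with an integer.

c-di-GMP is present, so JalV is active.
Fuculose is absent, so TemC is inactive.
With repressor JalV bound, *jovS* is not transcribed.
→ *jovS* is OFF.
MoO₄²⁻ is absent, so QuvB is active.
With repressor QuvB bound, *torS* is not transcribed.
So TorS is not produced.
Citrulline is absent, so VelM is active.
Turanose is present, so NerW is active.
With repressor VelM bound, *morA* is not transcribed.
So MorA is not produced.
With no repressor bound, *nolL* is transcribed.
→ *nolL* is ON.
Maltulose is present, so UlmP is active.
With repressor UlmP bound, *pexV* is not transcribed.
→ *pexV* is OFF.
1 of the 3 genes is transcribed.

1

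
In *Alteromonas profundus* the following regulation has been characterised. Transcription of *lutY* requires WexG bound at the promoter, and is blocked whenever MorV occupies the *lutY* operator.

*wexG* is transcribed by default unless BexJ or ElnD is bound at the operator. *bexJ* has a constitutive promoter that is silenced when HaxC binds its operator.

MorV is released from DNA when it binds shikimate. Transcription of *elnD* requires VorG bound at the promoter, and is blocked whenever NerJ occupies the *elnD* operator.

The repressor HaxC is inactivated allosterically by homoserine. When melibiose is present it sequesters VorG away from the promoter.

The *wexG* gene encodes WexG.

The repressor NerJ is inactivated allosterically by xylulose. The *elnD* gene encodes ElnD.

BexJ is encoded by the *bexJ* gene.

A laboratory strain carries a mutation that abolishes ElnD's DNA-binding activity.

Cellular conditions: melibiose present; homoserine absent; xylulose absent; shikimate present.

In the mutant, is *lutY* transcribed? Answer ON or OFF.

Homoserine is absent, so HaxC is active.
With repressor HaxC bound, *bexJ* is not transcribed.
So BexJ is not produced.
ElnD is non-functional in this strain, so it has no effect.
With no repressor bound, *wexG* is transcribed.
So WexG is produced and active.
Shikimate is present, so MorV is inactive.
No repressor is bound and WexG is active, so *lutY* is transcribed.

ON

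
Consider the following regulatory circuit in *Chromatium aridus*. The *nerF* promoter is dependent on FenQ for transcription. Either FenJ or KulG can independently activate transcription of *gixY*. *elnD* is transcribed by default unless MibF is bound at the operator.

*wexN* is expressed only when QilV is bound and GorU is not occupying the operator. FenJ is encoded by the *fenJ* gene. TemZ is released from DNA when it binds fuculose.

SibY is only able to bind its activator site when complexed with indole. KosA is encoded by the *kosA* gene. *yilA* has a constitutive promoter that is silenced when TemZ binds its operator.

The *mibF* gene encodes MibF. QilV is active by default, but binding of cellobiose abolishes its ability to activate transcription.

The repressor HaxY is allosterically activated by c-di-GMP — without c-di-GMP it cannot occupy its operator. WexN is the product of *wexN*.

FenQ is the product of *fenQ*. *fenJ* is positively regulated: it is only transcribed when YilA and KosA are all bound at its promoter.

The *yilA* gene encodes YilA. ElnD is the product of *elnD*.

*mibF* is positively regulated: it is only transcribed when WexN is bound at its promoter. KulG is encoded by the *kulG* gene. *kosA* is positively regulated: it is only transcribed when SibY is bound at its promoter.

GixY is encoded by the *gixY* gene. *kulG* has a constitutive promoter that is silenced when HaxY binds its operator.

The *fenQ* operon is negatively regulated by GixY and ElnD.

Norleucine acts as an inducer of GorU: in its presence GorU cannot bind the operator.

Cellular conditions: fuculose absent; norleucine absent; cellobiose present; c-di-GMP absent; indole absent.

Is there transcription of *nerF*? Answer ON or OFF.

Fuculose is absent, so TemZ is active.
With repressor TemZ bound, *yilA* is not transcribed.
So YilA is not produced.
Indole is absent, so SibY is inactive.
Required activator SibY is absent, so *kosA* is not transcribed.
So KosA is not produced.
Required activator YilA is absent, so *fenJ* is not transcribed.
So FenJ is not produced.
c-di-GMP is absent, so HaxY is inactive.
With no repressor bound, *kulG* is transcribed.
So KulG is produced and active.
Activator KulG is present, so *gixY* is transcribed.
So GixY is produced and active.
Norleucine is absent, so GorU is active.
Cellobiose is present, so QilV is inactive.
With repressor GorU bound, *wexN* is not transcribed.
So WexN is not produced.
Required activator WexN is absent, so *mibF* is not transcribed.
So MibF is not produced.
With no repressor bound, *elnD* is transcribed.
So ElnD is produced and active.
With repressor GixY bound, *fenQ* is not transcribed.
So FenQ is not produced.
Required activator FenQ is absent, so *nerF* is not transcribed.

OFF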